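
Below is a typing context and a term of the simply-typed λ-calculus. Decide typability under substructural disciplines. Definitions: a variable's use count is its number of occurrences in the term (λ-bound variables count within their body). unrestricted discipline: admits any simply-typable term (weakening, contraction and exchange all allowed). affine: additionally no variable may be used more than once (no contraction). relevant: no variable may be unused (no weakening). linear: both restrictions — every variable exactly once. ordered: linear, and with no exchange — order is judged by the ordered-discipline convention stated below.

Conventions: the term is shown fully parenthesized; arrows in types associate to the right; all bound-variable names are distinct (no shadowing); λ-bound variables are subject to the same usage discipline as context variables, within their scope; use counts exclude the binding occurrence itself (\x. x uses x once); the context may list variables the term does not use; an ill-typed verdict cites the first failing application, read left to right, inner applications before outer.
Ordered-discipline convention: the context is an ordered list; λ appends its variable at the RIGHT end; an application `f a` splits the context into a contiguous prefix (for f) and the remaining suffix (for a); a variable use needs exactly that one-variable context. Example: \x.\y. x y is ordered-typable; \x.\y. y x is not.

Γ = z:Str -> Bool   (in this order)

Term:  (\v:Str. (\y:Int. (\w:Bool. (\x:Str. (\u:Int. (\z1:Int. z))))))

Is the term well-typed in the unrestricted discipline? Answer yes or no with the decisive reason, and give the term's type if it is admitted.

yes — typability at Str -> Int -> Bool -> Str -> Int -> Int -> Str -> Bool is all that's needed; term : Str -> Int -> Bool -> Str -> Int -> Int -> Str -> Bool
use counts: z: 1×; v [bound]: 0×; y [bound]: 0×; w [bound]: 0×; x [bound]: 0×; u [bound]: 0×; z1 [bound]: 0×
order of uses: z
typing: the term checks, with type Str -> Int -> Bool -> Str -> Int -> Int -> Str -> Bool
all disciplines: ordered ✗, linear ✗, affine ✓, relevant ✗, unrestricted ✓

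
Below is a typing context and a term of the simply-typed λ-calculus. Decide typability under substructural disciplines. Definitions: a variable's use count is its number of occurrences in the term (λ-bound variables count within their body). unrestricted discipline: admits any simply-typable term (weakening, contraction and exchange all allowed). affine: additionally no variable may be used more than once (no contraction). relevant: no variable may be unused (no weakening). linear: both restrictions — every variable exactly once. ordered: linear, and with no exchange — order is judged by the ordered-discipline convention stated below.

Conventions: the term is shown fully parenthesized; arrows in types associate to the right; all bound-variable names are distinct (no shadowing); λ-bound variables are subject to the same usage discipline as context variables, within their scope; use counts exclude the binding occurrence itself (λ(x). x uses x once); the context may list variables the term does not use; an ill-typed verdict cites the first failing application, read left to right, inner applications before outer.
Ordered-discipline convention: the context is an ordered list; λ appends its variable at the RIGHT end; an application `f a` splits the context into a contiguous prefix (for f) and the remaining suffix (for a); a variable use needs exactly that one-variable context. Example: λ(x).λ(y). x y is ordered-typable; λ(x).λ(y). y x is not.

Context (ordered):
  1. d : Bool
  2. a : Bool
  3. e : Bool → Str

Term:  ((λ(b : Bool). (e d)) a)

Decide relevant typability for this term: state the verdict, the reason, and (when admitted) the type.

no — unused: b — weakening required
usage: d ×1; a ×1; e ×1; b (λ-bound) ×0
uses in reading order: e, d, a
typing: the term checks, with type Str
all disciplines: ordered ✗; linear ✗; affine ✓; relevant ✗; unrestricted ✓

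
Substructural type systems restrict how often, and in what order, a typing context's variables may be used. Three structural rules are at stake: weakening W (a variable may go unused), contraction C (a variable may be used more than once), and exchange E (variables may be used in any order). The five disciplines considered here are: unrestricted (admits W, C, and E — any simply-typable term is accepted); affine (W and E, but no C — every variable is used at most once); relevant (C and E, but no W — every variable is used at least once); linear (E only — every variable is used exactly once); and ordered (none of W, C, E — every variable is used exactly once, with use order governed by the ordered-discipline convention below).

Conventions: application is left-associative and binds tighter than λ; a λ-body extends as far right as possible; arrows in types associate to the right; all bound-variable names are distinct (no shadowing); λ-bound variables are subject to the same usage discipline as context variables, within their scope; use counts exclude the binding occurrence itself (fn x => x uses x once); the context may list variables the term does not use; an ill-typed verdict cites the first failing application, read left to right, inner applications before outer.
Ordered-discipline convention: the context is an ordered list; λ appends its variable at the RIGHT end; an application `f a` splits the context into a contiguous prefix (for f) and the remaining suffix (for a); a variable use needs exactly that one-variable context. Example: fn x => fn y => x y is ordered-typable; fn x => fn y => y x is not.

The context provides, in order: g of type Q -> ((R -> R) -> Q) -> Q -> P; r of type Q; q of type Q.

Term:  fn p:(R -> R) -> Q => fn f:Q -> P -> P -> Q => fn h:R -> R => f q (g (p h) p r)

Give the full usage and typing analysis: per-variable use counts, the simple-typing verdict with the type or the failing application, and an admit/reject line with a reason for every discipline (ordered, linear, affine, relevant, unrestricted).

variable uses: g: 1, r: 1, q: 1, p (λ-bound): 2, f (λ-bound): 1, h (λ-bound): 1
left-to-right use order: f, q, g, p, h, p, r
typing: well-typed at ((R -> R) -> Q) -> (Q -> P -> P -> Q) -> (R -> R) -> P -> Q
ordered: ✗, p ×2 used more than once (contraction)
linear: ✗, p ×2 used more than once (contraction)
affine: ✗, p ×2 used more than once (contraction)
relevant: ✓, g, r, q, p, f, h: all used, weakening unneeded
unrestricted: ✓, type-checks (((R -> R) -> Q) -> (Q -> P -> P -> Q) -> (R -> R) -> P -> Q) and nothing is barred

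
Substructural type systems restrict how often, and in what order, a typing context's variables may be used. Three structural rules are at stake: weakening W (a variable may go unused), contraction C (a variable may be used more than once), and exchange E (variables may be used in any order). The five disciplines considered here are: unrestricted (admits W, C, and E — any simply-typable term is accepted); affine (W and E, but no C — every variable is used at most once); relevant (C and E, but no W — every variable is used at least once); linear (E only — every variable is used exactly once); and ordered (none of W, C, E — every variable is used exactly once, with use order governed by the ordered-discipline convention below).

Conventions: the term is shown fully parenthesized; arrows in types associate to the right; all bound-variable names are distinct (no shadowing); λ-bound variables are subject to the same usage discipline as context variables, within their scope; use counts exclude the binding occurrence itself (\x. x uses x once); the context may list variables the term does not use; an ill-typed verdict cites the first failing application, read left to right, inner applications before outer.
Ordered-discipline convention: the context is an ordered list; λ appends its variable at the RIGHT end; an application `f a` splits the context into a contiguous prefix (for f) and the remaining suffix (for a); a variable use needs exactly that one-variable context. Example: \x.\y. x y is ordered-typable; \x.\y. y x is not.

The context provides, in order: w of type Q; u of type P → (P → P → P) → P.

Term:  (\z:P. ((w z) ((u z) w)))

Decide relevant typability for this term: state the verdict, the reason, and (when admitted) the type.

no — the type mismatch rejects it
counts: w: 2, u: 1, z (λ-bound): 2
left-to-right use order: w, z, u, z, w
typing: ill-typed: non-arrow in function slot: Q
all disciplines: ordered ✗ | linear ✗ | affine ✗ | relevant ✗ | unrestricted ✗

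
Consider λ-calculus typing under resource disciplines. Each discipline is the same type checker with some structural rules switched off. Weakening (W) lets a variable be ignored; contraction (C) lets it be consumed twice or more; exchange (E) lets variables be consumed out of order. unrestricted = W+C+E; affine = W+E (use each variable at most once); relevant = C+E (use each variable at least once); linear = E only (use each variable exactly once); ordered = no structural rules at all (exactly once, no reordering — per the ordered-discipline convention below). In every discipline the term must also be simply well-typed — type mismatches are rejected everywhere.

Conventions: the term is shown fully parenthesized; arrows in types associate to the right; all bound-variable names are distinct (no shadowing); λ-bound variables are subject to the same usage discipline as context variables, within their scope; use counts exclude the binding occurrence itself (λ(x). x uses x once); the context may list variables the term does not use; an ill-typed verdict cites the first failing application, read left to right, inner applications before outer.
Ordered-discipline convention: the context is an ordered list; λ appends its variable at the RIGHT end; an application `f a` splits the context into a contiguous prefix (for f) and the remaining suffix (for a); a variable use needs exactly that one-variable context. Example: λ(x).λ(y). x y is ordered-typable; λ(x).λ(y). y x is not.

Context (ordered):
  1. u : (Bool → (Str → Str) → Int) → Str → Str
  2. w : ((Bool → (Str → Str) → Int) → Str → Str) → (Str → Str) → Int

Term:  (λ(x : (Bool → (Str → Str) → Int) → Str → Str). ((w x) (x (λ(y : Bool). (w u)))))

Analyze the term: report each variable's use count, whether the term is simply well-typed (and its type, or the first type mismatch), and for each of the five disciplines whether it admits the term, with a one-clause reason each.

usage: u: 1×; w: 2×; x [bound]: 2×; y [bound]: 0×
order of uses: w, x, x, w, u
typing: ✓ — ((Bool → (Str → Str) → Int) → Str → Str) → Int
ordered ✗ (uses contraction: w ×2, x ×2; needs weakening: y unused)
linear ✗ (uses contraction: w ×2, x ×2; needs weakening: y unused)
affine ✗ (uses contraction: w ×2, x ×2)
relevant ✗ (needs weakening: y unused)
unrestricted ✓ (well-typed at ((Bool → (Str → Str) → Int) → Str → Str) → Int; no restrictions here)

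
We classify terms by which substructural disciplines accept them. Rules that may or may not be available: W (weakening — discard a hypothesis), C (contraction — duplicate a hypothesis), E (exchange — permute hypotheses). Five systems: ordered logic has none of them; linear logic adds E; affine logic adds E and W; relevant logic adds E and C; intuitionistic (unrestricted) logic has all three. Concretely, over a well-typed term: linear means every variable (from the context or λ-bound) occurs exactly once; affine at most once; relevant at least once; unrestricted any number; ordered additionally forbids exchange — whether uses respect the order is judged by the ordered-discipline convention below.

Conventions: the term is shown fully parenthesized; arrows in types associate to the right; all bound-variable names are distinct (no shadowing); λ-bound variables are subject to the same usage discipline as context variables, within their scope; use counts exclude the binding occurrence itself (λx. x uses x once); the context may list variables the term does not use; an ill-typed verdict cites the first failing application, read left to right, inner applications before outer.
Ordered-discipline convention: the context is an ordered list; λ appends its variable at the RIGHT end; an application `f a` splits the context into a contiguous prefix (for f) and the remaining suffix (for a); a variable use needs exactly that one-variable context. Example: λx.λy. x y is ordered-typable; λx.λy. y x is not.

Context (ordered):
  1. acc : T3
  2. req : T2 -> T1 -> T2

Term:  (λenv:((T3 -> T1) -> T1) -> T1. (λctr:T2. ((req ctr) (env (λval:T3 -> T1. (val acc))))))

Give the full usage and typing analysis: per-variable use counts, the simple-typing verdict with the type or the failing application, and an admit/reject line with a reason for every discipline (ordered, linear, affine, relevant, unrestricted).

use counts: acc: 1, req: 1, env [bound]: 1, ctr [bound]: 1, val [bound]: 1
use order (left to right): req, ctr, env, val, acc
typing: well-typed — term : (((T3 -> T1) -> T1) -> T1) -> T2 -> T2
ordered: ✗, no contiguous prefix/suffix split fits req, ctr, env, val, acc
linear: ✓, exactly-once usage across acc, req, env, ctr, val
affine: ✓, none of acc, req, env, ctr, val used more than once
relevant: ✓, none of acc, req, env, ctr, val goes unused
unrestricted: ✓, typability at (((T3 -> T1) -> T1) -> T1) -> T2 -> T2 is all that's needed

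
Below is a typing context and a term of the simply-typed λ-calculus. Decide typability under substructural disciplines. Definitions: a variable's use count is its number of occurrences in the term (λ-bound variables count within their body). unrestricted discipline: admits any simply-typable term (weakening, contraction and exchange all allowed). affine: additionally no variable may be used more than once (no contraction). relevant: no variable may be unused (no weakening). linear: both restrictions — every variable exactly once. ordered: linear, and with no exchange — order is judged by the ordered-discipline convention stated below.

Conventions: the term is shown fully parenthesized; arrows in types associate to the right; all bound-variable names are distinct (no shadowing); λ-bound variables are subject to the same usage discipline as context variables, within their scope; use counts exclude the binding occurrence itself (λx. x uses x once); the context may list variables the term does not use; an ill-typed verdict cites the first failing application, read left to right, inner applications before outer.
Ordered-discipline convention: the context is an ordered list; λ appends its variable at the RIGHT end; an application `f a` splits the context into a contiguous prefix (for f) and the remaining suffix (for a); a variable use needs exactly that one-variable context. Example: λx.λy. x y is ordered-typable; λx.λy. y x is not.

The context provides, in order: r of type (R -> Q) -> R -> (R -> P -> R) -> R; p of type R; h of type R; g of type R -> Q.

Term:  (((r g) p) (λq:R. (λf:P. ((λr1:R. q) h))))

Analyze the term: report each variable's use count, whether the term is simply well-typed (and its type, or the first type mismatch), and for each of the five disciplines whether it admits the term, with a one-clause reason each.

use counts: r: 1; p: 1; h: 1; g: 1; q (bound): 1; f (bound): 0; r1 (bound): 0
use order (left to right): r, g, p, q, h
typing: ✓ — R
ordered ✗ (f, r1 never used (weakening))
linear ✗ (f, r1 never used (weakening))
affine ✓ (no duplicate uses among r, p, h, g, q, f, r1)
relevant ✗ (f, r1 never used (weakening))
unrestricted ✓ (simply typable at R; W, C, E all held)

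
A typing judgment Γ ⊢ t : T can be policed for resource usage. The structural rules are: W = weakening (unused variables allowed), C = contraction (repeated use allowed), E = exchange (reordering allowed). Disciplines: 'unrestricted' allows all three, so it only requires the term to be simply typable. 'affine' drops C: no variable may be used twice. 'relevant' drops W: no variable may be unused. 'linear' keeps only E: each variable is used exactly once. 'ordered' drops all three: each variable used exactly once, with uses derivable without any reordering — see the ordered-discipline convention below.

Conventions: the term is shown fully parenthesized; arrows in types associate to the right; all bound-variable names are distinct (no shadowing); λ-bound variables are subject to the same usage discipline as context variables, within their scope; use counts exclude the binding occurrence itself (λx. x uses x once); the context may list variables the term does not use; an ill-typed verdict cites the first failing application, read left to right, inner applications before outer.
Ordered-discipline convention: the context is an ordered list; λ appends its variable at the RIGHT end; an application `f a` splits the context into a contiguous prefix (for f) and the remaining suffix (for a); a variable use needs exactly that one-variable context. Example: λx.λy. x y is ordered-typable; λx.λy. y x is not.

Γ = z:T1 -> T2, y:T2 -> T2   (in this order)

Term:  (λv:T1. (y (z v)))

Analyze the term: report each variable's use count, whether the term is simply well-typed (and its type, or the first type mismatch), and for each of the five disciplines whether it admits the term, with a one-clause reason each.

use counts: z: 1; y: 1; v (λ-bound): 1
order of uses: y, z, v
typing: well-typed — term : T1 -> T2
ordered: ✗ — no ordered split (uses run y, z, v)
linear: ✓ — z, y, v: one use apiece
affine: ✓ — none of z, y, v used more than once
relevant: ✓ — at least one use each (z, y, v)
unrestricted: ✓ — well-typed at T1 -> T2; no restrictions here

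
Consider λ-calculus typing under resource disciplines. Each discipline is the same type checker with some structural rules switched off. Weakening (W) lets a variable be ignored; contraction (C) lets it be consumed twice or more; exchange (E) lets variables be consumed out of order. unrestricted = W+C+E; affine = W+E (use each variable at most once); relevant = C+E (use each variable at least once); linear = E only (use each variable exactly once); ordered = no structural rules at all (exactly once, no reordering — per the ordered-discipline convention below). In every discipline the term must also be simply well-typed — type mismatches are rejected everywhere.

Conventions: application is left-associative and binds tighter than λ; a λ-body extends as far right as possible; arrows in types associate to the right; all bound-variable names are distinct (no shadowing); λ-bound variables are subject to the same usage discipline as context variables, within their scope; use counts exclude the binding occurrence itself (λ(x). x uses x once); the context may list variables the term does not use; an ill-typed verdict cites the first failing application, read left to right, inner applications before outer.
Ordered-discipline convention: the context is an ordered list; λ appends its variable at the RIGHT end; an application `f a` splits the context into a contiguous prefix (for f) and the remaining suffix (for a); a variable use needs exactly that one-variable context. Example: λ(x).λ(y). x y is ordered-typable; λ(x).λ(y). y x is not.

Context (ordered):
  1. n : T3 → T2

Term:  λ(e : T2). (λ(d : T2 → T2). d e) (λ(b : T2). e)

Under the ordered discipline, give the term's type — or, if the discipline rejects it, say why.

not well-typed under ordered — e ×2 used more than once (contraction); needs weakening: n, b unused
use counts: n=0, e [bound]=2, d [bound]=1, b [bound]=0
order of uses: d, e, e
typing: the term checks, with type T2 → T2
per-discipline verdicts: ordered ✗; linear ✗; affine ✗; relevant ✗; unrestricted ✓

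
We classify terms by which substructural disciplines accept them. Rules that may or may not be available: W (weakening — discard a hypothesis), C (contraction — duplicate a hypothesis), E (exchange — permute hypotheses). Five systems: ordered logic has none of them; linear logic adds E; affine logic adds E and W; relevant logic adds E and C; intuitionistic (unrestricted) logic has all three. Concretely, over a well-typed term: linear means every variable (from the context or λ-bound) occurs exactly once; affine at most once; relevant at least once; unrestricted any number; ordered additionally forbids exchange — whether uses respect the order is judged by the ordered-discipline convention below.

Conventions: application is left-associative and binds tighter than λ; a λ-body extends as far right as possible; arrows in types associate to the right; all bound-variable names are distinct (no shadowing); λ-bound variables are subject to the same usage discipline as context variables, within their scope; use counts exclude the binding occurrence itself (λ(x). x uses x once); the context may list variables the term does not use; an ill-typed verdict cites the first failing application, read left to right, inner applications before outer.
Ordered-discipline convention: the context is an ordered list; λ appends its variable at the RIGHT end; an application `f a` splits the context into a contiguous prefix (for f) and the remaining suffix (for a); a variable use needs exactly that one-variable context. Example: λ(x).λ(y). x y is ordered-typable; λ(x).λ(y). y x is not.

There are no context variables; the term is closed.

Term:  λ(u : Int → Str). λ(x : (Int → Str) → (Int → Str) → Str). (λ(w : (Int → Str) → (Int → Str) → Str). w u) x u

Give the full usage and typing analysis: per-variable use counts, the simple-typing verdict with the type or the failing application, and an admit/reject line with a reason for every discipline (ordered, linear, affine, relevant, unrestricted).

variable uses: u (λ-bound) ×2; x (λ-bound) ×1; w (λ-bound) ×1
uses in reading order: w, u, x, u
typing: the term checks, with type (Int → Str) → ((Int → Str) → (Int → Str) → Str) → Str
ordered ✗ (u ×2 used more than once (contraction))
linear ✗ (u ×2 used more than once (contraction))
affine ✗ (u ×2 used more than once (contraction))
relevant ✓ (every one of u, x, w appears)
unrestricted ✓ (well-typed at (Int → Str) → ((Int → Str) → (Int → Str) → Str) → Str; no restrictions here)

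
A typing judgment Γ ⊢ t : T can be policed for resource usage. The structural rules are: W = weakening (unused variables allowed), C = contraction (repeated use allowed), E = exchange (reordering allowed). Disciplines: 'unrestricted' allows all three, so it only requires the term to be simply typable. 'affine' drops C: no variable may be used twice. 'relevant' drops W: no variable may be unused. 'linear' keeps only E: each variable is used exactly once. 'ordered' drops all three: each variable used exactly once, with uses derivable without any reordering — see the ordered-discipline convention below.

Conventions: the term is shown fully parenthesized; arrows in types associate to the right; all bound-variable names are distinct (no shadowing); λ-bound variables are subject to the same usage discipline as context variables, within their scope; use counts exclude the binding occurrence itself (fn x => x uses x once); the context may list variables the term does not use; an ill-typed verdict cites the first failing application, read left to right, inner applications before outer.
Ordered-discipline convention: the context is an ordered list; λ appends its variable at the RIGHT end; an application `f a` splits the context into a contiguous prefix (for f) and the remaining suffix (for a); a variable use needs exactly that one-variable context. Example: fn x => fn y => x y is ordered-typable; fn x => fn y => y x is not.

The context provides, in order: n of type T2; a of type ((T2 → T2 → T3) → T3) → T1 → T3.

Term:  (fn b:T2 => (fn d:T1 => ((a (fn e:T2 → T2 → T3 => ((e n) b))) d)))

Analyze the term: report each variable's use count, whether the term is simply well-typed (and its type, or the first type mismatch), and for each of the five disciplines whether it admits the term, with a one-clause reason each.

usage: n=1, a=1, b [bound]=1, d [bound]=1, e [bound]=1
use order (left to right): a, e, n, b, d
typing: well-typed at T2 → T1 → T3
ordered ✗ (needs exchange: uses follow a, e, n, b, d)
linear ✓ (exactly-once usage across n, a, b, d, e)
affine ✓ (at most one use each (n, a, b, d, e))
relevant ✓ (none of n, a, b, d, e goes unused)
unrestricted ✓ (typability at T2 → T1 → T3 is all that's needed)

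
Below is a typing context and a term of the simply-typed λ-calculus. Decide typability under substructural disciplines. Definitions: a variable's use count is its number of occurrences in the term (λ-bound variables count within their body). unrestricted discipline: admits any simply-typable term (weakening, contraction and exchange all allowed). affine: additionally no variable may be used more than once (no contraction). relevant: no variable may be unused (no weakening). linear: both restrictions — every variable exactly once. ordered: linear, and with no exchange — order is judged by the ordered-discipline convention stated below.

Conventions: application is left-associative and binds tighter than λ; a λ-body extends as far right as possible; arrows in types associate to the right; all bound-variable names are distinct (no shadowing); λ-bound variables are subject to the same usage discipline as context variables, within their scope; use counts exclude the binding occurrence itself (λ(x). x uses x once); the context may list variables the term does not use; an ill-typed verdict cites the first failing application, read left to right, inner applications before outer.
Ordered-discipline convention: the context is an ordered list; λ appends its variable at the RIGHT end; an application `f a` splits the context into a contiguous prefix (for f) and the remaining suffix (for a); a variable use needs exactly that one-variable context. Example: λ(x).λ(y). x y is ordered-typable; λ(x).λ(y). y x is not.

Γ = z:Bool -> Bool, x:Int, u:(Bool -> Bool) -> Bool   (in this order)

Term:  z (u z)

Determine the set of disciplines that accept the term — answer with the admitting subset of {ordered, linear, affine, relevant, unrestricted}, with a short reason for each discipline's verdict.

admitted in: unrestricted
counts: z: 2; x: 0; u: 1
uses in reading order: z, u, z
typing: well-typed at Bool
ordered: ✗ — uses contraction: z ×2; needs weakening: x unused
linear: ✗ — uses contraction: z ×2; needs weakening: x unused
affine: ✗ — uses contraction: z ×2
relevant: ✗ — needs weakening: x unused
unrestricted: ✓ — type-checks (Bool) and nothing is barred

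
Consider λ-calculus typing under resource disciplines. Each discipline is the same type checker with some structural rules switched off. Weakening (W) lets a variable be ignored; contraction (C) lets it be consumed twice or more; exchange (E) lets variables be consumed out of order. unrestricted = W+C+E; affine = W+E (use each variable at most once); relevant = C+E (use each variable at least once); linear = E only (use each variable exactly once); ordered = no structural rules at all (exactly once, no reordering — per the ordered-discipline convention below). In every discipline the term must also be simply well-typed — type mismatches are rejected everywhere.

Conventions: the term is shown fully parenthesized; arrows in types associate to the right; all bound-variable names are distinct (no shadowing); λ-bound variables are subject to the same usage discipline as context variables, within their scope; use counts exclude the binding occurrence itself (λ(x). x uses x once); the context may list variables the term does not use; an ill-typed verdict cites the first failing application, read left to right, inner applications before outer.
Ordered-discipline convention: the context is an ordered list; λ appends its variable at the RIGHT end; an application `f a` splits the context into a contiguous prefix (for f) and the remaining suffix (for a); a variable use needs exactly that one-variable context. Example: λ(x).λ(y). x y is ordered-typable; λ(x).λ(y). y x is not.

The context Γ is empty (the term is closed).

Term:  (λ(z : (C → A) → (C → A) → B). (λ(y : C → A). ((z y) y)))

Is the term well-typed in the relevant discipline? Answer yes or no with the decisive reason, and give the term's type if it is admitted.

yes — none of z, y goes unused; term : ((C → A) → (C → A) → B) → (C → A) → B
usage: z [bound]: 1×; y [bound]: 2×
order of uses: z, y, y
typing: well-typed — term : ((C → A) → (C → A) → B) → (C → A) → B
summary: ordered ✗ · linear ✗ · affine ✗ · relevant ✓ · unrestricted ✓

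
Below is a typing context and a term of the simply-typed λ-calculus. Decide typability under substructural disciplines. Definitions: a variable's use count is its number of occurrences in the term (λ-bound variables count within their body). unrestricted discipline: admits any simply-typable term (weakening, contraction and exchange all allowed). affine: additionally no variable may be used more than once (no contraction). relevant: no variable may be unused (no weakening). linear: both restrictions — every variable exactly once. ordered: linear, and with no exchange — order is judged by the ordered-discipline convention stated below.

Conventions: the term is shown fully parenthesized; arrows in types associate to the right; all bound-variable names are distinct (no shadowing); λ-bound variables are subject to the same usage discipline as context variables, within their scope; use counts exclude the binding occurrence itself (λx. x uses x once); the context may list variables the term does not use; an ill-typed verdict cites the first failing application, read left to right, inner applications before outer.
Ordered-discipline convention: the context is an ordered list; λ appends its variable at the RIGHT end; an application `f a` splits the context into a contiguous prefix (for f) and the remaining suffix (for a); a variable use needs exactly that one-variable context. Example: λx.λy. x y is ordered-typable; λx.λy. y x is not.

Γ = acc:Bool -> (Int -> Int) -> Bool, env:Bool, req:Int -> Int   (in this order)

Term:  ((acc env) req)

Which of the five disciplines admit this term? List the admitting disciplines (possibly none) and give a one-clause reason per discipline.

admitted by: ordered, linear, affine, relevant, unrestricted
usage: acc: 1×, env: 1×, req: 1×
use order (left to right): acc, env, req
typing: well-typed at Bool
ordered: ✓ — one use each (acc, env, req); ordered split holds
linear: ✓ — exactly-once usage across acc, env, req
affine: ✓ — at most one use each (acc, env, req)
relevant: ✓ — every one of acc, env, req appears
unrestricted: ✓ — well-typed at Bool; no restrictions here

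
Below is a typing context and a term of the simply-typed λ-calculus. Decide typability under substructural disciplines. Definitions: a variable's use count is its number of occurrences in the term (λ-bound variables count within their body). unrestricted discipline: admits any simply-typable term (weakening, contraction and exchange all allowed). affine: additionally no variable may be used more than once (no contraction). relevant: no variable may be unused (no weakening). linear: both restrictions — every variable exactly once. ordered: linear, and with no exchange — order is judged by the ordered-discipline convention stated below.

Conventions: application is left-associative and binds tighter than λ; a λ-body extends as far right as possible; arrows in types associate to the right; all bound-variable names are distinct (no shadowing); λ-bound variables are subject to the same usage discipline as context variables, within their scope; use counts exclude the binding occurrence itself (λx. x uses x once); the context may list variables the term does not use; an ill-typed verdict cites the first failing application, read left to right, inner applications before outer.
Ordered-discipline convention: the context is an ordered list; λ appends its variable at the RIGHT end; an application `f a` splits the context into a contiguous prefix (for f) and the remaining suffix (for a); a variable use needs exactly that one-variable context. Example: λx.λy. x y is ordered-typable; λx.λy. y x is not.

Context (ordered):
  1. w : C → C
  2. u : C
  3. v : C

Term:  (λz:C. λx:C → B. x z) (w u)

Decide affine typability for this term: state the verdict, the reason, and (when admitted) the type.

yes — at most one use each (w, u, v, z, x); term : (C → B) → B
usage: w ×1, u ×1, v ×0, z (bound) ×1, x (bound) ×1
order of uses: x, z, w, u
typing: ✓ — (C → B) → B
summary: ordered ✗ | linear ✗ | affine ✓ | relevant ✗ | unrestricted ✓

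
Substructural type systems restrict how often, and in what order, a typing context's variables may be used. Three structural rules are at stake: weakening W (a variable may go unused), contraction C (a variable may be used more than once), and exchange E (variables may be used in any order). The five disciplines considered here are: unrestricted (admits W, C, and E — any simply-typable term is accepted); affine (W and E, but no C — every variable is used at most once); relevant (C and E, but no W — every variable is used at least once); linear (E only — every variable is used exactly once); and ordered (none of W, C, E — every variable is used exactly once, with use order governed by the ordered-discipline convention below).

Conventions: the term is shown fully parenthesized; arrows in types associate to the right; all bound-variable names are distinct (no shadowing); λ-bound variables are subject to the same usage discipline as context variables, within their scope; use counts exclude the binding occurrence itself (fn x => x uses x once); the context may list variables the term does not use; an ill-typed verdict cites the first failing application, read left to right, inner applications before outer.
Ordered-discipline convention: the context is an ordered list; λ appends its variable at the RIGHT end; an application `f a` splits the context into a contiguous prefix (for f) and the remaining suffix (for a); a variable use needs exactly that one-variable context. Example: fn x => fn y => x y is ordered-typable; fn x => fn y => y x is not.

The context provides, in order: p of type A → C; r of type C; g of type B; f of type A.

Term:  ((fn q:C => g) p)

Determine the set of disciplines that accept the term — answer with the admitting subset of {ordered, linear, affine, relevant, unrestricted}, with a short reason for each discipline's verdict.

admitting disciplines: none
use counts: p ×1; r ×0; g ×1; f ×0; q (bound) ×0
left-to-right use order: g, p
typing: ill-typed: an argument A → C mismatches the expected C
ordered ✗ (fails simple typing)
linear ✗ (a type mismatch blocks all five)
affine ✗ (the type mismatch rejects it)
relevant ✗ (not simply typable)
unrestricted ✗ (fails simple typing)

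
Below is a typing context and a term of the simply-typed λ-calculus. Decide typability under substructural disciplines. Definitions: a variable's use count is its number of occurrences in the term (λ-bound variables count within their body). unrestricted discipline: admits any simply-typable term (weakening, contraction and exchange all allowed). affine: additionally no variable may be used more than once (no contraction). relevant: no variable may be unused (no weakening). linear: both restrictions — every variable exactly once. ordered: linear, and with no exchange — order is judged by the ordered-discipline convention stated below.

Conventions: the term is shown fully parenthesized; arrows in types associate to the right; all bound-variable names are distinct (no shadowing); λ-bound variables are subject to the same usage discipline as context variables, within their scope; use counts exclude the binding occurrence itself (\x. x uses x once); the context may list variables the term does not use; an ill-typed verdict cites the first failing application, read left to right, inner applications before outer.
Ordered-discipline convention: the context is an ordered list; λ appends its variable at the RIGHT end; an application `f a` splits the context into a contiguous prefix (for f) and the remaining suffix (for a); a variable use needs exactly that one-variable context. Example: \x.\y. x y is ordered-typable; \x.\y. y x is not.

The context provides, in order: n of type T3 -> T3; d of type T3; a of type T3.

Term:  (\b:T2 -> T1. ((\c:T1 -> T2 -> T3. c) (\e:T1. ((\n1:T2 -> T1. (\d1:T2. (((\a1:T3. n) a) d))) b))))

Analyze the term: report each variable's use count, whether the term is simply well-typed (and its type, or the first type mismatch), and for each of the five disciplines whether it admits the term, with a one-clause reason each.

use counts: n=1; d=1; a=1; b (λ-bound)=1; c (λ-bound)=1; e (λ-bound)=0; n1 (λ-bound)=0; d1 (λ-bound)=0; a1 (λ-bound)=0
order of uses: c, n, a, d, b
typing: ✓ — (T2 -> T1) -> T1 -> T2 -> T3
ordered: ✗ — needs weakening: e, n1, d1, a1 unused
linear: ✗ — needs weakening: e, n1, d1, a1 unused
affine: ✓ — no duplicate uses among n, d, a, b, c, e, n1, d1, a1
relevant: ✗ — needs weakening: e, n1, d1, a1 unused
unrestricted: ✓ — typability at (T2 -> T1) -> T1 -> T2 -> T3 is all that's needed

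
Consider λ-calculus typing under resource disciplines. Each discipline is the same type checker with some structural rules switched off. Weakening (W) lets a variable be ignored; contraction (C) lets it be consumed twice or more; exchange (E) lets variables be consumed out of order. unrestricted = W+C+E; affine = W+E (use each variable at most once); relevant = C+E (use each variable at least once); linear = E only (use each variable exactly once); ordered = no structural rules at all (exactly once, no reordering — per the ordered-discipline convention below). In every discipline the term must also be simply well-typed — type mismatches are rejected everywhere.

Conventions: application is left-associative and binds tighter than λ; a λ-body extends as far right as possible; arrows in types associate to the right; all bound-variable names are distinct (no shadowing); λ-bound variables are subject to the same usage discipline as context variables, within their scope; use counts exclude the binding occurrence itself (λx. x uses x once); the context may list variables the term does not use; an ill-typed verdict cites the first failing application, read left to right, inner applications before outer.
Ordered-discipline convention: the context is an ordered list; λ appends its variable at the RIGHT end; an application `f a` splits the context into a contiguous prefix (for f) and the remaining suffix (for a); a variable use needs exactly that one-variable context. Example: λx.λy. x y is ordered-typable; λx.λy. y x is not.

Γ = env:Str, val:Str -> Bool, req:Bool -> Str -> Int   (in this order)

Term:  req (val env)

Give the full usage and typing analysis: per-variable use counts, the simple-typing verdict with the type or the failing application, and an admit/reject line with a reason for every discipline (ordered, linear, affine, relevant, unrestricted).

counts: env=1, val=1, req=1
left-to-right use order: req, val, env
typing: ✓ — Str -> Int
ordered: ✗, needs exchange: uses follow req, val, env
linear: ✓, exactly-once usage across env, val, req
affine: ✓, at most one use each (env, val, req)
relevant: ✓, at least one use each (env, val, req)
unrestricted: ✓, type-checks (Str -> Int) and nothing is barred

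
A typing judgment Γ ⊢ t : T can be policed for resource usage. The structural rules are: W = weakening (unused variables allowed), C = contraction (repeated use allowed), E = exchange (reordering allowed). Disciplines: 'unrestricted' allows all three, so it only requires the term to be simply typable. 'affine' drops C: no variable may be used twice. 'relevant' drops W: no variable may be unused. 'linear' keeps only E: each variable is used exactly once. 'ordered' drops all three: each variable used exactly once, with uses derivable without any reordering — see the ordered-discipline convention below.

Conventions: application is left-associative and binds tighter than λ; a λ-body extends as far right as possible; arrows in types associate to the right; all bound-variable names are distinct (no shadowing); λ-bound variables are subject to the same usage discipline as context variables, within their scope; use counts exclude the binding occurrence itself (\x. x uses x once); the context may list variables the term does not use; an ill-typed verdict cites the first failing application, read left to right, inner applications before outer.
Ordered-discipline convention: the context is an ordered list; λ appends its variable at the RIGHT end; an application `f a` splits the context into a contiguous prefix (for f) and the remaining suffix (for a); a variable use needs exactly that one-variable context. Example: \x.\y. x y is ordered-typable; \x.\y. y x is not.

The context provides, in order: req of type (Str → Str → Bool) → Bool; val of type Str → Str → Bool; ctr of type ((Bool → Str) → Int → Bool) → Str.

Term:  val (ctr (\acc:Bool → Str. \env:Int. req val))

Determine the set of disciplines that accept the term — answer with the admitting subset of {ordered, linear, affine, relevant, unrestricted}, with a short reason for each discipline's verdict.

admitted by: unrestricted
usage: req: 1×; val: 2×; ctr: 1×; acc (λ-bound): 0×; env (λ-bound): 0×
use order (left to right): val, ctr, req, val
typing: well-typed — term : Str → Bool
ordered: ✗, repeated use of val ×2; acc, env never used (weakening)
linear: ✗, repeated use of val ×2; acc, env never used (weakening)
affine: ✗, repeated use of val ×2
relevant: ✗, acc, env never used (weakening)
unrestricted: ✓, well-typed at Str → Bool; no restrictions here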